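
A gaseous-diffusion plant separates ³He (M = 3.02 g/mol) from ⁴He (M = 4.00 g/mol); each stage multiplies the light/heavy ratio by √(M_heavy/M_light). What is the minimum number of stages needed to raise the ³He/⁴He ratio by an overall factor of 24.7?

23

With α = √(4.00/3.02) per stage, ln α = ½ ln(1.32450) = 0.1405.
Need α^N ≥ 24.7 ⇒ N ≥ ln(24.7) / ln α = 3.207 / 0.1405 = 22.82.
So at least 23 stages are needed.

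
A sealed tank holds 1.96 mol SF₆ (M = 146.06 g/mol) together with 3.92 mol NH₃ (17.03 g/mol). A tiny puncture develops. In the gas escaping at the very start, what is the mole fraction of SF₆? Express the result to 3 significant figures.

The effusion rate of species i is ∝ p_i/√M_i ∝ n_i/√M_i.
x_SF₆(eff) = (n_SF₆/√M_SF₆) / (n_SF₆/√M_SF₆ + n_NH₃/√M_NH₃)
= (1.96/√146.06) / (1.96/√146.06 + 3.92/√17.03) = 0.1622/(0.1622 + 0.9499) = 0.146.

0.146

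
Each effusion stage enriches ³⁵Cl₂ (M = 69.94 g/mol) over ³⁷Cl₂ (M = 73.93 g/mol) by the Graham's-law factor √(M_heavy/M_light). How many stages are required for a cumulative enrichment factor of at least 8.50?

Per stage α = (73.93/69.94)^(1/2) = 1.05705^0.5, giving ln α = 0.02774.
Need α^N ≥ 8.50 ⇒ N ≥ ln(8.50) / ln α = 2.140 / 0.02774 = 77.15.
Minimum whole number of stages: N = 78.

78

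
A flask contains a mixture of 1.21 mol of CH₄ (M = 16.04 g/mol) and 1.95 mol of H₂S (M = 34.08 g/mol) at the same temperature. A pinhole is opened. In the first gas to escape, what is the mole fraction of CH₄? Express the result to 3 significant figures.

0.475

The effusion rate of species i is ∝ p_i/√M_i ∝ n_i/√M_i.
Mole fraction of CH₄ in the effusate = (n_CH₄/√M_CH₄) / (n_CH₄/√M_CH₄ + n_H₂S/√M_H₂S)
= (1.21/√16.04) / (1.21/√16.04 + 1.95/√34.08) = 0.3021/(0.3021 + 0.3340) = 0.475.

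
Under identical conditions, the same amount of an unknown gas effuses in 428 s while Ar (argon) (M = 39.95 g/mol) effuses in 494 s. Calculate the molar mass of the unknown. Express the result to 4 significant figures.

29.99 g/mol

From Graham's law, t_X/t_Ar = √(M_X/M_Ar).
428/494 = 0.8664 = √(M_X/39.95)
M_X = 39.95 × 0.8664² = 39.95 × 0.7506 = 29.99 g/mol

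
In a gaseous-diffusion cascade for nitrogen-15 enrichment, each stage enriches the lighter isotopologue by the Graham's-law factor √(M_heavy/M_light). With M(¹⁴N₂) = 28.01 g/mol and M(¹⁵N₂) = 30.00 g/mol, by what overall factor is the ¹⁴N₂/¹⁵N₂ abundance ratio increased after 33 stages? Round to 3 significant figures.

The single-stage factor is √(M_heavy/M_light), so 33 stages give [√(30.00/28.01)]^33 = (30.00/28.01)^(33/2).
= 1.07105^(33/2) = 3.10.

3.10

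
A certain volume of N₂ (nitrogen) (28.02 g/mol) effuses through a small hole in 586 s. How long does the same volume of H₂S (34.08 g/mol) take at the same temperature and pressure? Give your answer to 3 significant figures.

Graham's law gives t_H₂S/t_N₂ = √(M_H₂S/M_N₂) = √(34.08/28.02) = √1.216 = 1.103.
So the time for H₂S is 586 × 1.103 = 646 s.

646 s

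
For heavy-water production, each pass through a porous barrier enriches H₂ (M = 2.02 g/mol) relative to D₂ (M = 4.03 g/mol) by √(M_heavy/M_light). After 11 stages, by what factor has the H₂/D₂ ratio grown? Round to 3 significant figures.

44.6

Each stage multiplies the ratio by α = √(4.03/2.02), so after 11 stages the overall factor is α^11 = (4.03/2.02)^(11/2).
= 1.99505^(11/2) = 44.6.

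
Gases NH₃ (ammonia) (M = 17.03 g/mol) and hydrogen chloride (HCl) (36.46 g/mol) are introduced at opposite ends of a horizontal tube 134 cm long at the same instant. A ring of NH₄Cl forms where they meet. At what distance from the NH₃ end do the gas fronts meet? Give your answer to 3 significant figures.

In equal time, each gas travels a distance ∝ its rate ∝ 1/√M, so d_NH₃/d_HCl = √(M_HCl/M_NH₃) = √(36.46/17.03) = 1.463.
With d_NH₃ + d_HCl = 134 cm, d_HCl = 134/(1 + 1.463) = 54.40 cm.
d_NH₃ = 134 − 54.40 = 79.6 cm.

79.6 cm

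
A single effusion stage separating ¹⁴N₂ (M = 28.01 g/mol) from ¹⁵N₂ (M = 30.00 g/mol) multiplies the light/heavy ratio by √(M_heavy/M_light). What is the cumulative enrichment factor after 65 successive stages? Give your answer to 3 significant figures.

9.31

After 65 stages the ratio has grown by (√(30.00/28.01))^65 = (30.00/28.01)^(65/2).
= 1.07105^(65/2) = 9.31.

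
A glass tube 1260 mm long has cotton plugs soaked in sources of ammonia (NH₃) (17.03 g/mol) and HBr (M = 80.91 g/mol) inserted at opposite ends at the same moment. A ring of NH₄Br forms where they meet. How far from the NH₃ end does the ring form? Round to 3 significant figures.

864 mm

Distances travelled in equal time are proportional to diffusion rates, so d_NH₃/d_HBr = √(M_HBr/M_NH₃) = √(80.91/17.03) = 2.180.
With d_NH₃ + d_HBr = 1260 mm, d_HBr = 1260/(1 + 2.180) = 396.3 mm.
d_NH₃ = 1260 − 396.3 = 864 mm.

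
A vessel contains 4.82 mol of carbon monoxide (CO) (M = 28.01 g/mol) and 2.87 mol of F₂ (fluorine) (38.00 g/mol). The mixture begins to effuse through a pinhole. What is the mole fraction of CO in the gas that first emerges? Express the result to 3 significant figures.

0.662

Each component's effusion rate ∝ (its partial pressure)·(1/√M) ∝ n_i/√M_i.
x_CO(eff) = (n_CO/√M_CO) / (n_CO/√M_CO + n_F₂/√M_F₂)
= (4.82/√28.01) / (4.82/√28.01 + 2.87/√38.00) = 0.9107/(0.9107 + 0.4656) = 0.662.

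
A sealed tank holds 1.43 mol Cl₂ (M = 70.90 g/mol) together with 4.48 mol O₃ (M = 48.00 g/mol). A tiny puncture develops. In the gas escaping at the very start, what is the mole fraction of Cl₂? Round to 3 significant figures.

The effusion rate of species i is ∝ p_i/√M_i ∝ n_i/√M_i.
Mole fraction of Cl₂ in the effusate = (n_Cl₂/√M_Cl₂) / (n_Cl₂/√M_Cl₂ + n_O₃/√M_O₃)
= (1.43/√70.90) / (1.43/√70.90 + 4.48/√48.00) = 0.1698/(0.1698 + 0.6466) = 0.208.

0.208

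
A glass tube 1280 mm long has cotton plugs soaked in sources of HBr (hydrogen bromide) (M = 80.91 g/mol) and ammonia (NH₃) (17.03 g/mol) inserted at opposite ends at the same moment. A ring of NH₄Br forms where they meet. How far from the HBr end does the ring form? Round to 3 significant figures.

403 mm

Distances travelled in equal time are proportional to diffusion rates, so d_HBr/d_NH₃ = √(M_NH₃/M_HBr) = √(17.03/80.91) = 0.4588.
With d_HBr + d_NH₃ = 1280 mm, d_NH₃ = 1280/(1 + 0.4588) = 877.4 mm.
d_HBr = 1280 − 877.4 = 403 mm.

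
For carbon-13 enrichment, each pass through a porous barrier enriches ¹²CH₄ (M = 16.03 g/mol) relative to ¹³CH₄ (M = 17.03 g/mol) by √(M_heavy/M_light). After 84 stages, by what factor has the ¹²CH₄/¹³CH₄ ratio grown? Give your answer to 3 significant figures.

Each stage multiplies the ratio by α = √(17.03/16.03), so after 84 stages the overall factor is α^84 = (17.03/16.03)^(84/2).
= 1.06238^42 = 12.7.

12.7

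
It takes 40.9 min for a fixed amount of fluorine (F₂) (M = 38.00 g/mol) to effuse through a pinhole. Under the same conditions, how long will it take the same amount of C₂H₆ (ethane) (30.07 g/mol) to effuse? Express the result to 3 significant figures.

36.4 min

Graham's law gives t_C₂H₆/t_F₂ = √(M_C₂H₆/M_F₂) = √(30.07/38.00) = √0.7913 = 0.8896.
So the time for C₂H₆ is 40.9 × 0.8896 = 36.4 min.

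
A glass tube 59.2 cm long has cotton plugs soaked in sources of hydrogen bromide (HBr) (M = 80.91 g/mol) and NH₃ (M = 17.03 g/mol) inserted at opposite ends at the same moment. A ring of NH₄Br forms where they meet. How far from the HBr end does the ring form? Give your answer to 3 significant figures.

The fronts meet when d_HBr + d_NH₃ = L with d_HBr/d_NH₃ = √(M_NH₃/M_HBr) (Graham's law). Here √(M_NH₃/M_HBr) = √(17.03/80.91) = 0.4588.
With d_HBr + d_NH₃ = 59.2 cm, d_NH₃ = 59.2/(1 + 0.4588) = 40.58 cm.
d_HBr = 59.2 − 40.58 = 18.6 cm.

18.6 cm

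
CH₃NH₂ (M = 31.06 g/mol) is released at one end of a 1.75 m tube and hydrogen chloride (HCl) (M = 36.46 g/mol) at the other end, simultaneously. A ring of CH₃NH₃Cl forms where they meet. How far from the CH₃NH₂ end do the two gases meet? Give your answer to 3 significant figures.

0.910 m

Distances travelled in equal time are proportional to diffusion rates, so d_CH₃NH₂/d_HCl = √(M_HCl/M_CH₃NH₂) = √(36.46/31.06) = 1.083.
With d_CH₃NH₂ + d_HCl = 1.75 m, d_HCl = 1.75/(1 + 1.083) = 0.8400 m.
d_CH₃NH₂ = 1.75 − 0.8400 = 0.910 m.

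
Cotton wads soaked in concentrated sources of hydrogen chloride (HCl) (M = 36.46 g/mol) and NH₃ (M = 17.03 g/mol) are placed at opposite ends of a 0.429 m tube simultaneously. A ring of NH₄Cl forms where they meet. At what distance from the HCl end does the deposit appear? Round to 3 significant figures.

The fronts meet when d_HCl + d_NH₃ = L with d_HCl/d_NH₃ = √(M_NH₃/M_HCl) (Graham's law). Here √(M_NH₃/M_HCl) = √(17.03/36.46) = 0.6834.
With d_HCl + d_NH₃ = 0.429 m, d_NH₃ = 0.429/(1 + 0.6834) = 0.2548 m.
d_HCl = 0.429 − 0.2548 = 0.174 m.

0.174 m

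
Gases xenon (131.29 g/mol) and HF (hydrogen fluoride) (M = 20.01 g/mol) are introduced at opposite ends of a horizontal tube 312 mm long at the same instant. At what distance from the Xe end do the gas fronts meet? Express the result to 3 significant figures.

The fronts meet when d_Xe + d_HF = L with d_Xe/d_HF = √(M_HF/M_Xe) (Graham's law). Here √(M_HF/M_Xe) = √(20.01/131.29) = 0.3904.
With d_Xe + d_HF = 312 mm, d_HF = 312/(1 + 0.3904) = 224.4 mm.
d_Xe = 312 − 224.4 = 87.6 mm.

87.6 mm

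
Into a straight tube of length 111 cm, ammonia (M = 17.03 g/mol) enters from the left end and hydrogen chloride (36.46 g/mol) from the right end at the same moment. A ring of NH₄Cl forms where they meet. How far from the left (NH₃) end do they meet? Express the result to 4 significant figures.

Graham's law gives d_NH₃/d_HCl = rate_NH₃/rate_HCl = √(M_HCl/M_NH₃) = √(36.46/17.03) = 1.463.
With d_NH₃ + d_HCl = 111 cm, d_HCl = 111/(1 + 1.463) = 45.06 cm.
d_NH₃ = 111 − 45.06 = 65.94 cm.

65.94 cm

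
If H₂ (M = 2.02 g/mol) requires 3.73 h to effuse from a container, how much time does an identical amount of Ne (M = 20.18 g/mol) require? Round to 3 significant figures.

From Graham's law, t_Ne/t_H₂ = √(M_Ne/M_H₂) = √(20.18/2.02) = √9.990 = 3.161.
So the time for Ne is 3.73 × 3.161 = 11.8 h.

11.8 h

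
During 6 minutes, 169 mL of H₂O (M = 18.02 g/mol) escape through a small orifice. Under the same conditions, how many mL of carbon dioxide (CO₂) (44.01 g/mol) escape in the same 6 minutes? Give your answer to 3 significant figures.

108 mL

Graham's law gives rate_CO₂/rate_H₂O = √(M_H₂O/M_CO₂) = √(18.02/44.01) = √0.4095 = 0.6399.
So the volume for CO₂ is 169 × 0.6399 = 108 mL.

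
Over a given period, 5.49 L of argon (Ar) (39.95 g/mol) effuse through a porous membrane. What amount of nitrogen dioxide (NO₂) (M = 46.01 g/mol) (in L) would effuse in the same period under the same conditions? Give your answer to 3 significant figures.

From Graham's law, rate_NO₂/rate_Ar = √(M_Ar/M_NO₂) = √(39.95/46.01) = √0.8683 = 0.9318.
So the volume for NO₂ is 5.49 × 0.9318 = 5.12 L.

5.12 L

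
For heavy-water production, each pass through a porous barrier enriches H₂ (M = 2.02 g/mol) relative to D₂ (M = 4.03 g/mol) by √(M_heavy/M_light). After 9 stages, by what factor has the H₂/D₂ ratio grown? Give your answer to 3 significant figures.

Each stage multiplies the ratio by α = √(4.03/2.02), so after 9 stages the overall factor is α^9 = (4.03/2.02)^(9/2).
= 1.99505^(9/2) = 22.4.

22.4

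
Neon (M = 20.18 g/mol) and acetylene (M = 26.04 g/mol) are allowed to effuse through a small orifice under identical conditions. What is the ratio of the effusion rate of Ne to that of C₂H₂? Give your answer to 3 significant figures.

1.14

Since effusion rate ∝ 1/√M, rate_Ne/rate_C₂H₂ = √(M_C₂H₂/M_Ne) = √(26.04/20.18) = √1.290 = 1.14.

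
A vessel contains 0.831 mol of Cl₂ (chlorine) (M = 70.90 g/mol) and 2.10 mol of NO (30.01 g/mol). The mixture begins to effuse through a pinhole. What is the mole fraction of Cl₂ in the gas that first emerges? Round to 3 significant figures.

Each component's effusion rate ∝ (its partial pressure)·(1/√M) ∝ n_i/√M_i.
So x_Cl₂ in the escaping gas = (n_Cl₂/√M_Cl₂) / Σ(n_i/√M_i)
= (0.831/√70.90) / (0.831/√70.90 + 2.10/√30.01) = 0.09869/(0.09869 + 0.3833) = 0.205.

0.205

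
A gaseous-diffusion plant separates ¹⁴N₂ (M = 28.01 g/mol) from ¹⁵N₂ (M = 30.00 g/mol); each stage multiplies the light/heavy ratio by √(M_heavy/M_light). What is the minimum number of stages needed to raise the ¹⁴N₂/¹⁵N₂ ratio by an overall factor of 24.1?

93

Per stage α = (30.00/28.01)^(1/2) = 1.07105^0.5, giving ln α = 0.03432.
Need α^N ≥ 24.1 ⇒ N ≥ ln(24.1) / ln α = 3.182 / 0.03432 = 92.73.
So at least 93 stages are needed.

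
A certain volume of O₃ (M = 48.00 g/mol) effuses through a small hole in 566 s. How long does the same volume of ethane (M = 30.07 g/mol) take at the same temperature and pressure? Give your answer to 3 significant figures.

Since effusion rate ∝ 1/√M, t_C₂H₆/t_O₃ = √(M_C₂H₆/M_O₃) = √(30.07/48.00) = √0.6265 = 0.7915.
So the time for C₂H₆ is 566 × 0.7915 = 448 s.

448 s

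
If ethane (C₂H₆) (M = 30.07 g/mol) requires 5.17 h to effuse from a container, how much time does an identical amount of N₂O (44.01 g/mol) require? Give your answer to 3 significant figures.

Since effusion rate ∝ 1/√M, t_N₂O/t_C₂H₆ = √(M_N₂O/M_C₂H₆) = √(44.01/30.07) = √1.464 = 1.210.
So the time for N₂O is 5.17 × 1.210 = 6.25 h.

6.25 h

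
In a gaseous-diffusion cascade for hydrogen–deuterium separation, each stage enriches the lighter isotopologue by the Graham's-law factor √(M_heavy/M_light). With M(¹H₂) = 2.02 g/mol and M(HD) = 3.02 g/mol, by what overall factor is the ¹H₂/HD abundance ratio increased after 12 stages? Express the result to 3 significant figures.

11.2

After 12 stages the ratio has grown by (√(3.02/2.02))^12 = (3.02/2.02)^(12/2).
= 1.49505^6 = 11.2.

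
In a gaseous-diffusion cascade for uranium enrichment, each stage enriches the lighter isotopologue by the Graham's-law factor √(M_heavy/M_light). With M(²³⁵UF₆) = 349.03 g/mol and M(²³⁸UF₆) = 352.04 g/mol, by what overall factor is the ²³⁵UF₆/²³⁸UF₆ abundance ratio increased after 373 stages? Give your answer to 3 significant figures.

Overall factor = α^373 with α = √(352.04/349.03), i.e. (352.04/349.03)^(373/2).
= 1.00862^(373/2) = 4.96.

4.96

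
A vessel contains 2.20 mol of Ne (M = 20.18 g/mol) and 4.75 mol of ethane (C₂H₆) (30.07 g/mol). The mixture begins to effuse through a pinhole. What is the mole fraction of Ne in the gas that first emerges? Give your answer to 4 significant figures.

Effusion rate of each component ∝ n_i/√M_i (partial pressure × 1/√M).
So x_Ne in the escaping gas = (n_Ne/√M_Ne) / Σ(n_i/√M_i)
= (2.20/√20.18) / (2.20/√20.18 + 4.75/√30.07) = 0.4897/(0.4897 + 0.8662) = 0.3612.

0.3612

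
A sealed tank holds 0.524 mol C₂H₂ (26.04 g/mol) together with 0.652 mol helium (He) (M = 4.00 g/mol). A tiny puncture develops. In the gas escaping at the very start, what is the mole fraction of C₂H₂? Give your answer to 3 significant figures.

Each component's effusion rate ∝ (its partial pressure)·(1/√M) ∝ n_i/√M_i.
x_C₂H₂(eff) = (n_C₂H₂/√M_C₂H₂) / (n_C₂H₂/√M_C₂H₂ + n_He/√M_He)
= (0.524/√26.04) / (0.524/√26.04 + 0.652/√4.00) = 0.1027/(0.1027 + 0.3260) = 0.240.

0.240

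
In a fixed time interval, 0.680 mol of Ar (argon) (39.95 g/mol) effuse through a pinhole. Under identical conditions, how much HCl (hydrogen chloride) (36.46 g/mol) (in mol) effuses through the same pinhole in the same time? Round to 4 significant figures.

0.7118 mol

By Graham's law, rate_HCl/rate_Ar = √(M_Ar/M_HCl) = √(39.95/36.46) = √1.096 = 1.047.
So the amount for HCl is 0.680 × 1.047 = 0.7118 mol.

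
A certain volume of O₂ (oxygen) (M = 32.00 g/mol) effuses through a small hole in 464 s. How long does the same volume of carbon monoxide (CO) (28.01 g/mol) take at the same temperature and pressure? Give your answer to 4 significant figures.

By Graham's law, t_CO/t_O₂ = √(M_CO/M_O₂) = √(28.01/32.00) = √0.8753 = 0.9356.
So the time for CO is 464 × 0.9356 = 434.1 s.

434.1 s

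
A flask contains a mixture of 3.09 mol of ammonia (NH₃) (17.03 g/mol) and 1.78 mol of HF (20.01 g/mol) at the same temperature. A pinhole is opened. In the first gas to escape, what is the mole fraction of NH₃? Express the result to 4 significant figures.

The effusion rate of species i is ∝ p_i/√M_i ∝ n_i/√M_i.
Mole fraction of NH₃ in the effusate = (n_NH₃/√M_NH₃) / (n_NH₃/√M_NH₃ + n_HF/√M_HF)
= (3.09/√17.03) / (3.09/√17.03 + 1.78/√20.01) = 0.7488/(0.7488 + 0.3979) = 0.6530.

0.6530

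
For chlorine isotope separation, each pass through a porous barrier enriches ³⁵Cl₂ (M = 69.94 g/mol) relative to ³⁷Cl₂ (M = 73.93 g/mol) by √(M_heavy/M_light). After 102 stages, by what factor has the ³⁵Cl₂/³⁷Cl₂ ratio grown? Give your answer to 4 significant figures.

Each stage multiplies the ratio by α = √(73.93/69.94), so after 102 stages the overall factor is α^102 = (73.93/69.94)^(102/2).
= 1.05705^51 = 16.94.

16.94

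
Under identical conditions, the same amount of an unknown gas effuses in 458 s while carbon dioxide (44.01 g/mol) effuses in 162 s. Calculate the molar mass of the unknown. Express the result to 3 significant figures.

Since effusion rate ∝ 1/√M, t_X/t_CO₂ = √(M_X/M_CO₂).
458/162 = 2.827 = √(M_X/44.01)
M_X = 44.01 × 2.827² = 44.01 × 7.993 = 352 g/mol

352 g/mol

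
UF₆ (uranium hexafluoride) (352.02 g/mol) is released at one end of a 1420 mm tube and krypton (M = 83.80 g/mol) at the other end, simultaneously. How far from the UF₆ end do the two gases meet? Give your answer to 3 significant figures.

Distances travelled in equal time are proportional to diffusion rates, so d_UF₆/d_Kr = √(M_Kr/M_UF₆) = √(83.80/352.02) = 0.4879.
With d_UF₆ + d_Kr = 1420 mm, d_Kr = 1420/(1 + 0.4879) = 954.4 mm.
d_UF₆ = 1420 − 954.4 = 466 mm.

466 mm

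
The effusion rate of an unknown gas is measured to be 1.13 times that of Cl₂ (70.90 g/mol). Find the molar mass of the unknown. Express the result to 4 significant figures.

55.53 g/mol

Graham's law gives rate_X/rate_Cl₂ = √(M_Cl₂/M_X).
1.13 = √(70.90/M_X)
M_X = 70.90 / 1.13² = 70.90 / 1.277 = 55.53 g/mol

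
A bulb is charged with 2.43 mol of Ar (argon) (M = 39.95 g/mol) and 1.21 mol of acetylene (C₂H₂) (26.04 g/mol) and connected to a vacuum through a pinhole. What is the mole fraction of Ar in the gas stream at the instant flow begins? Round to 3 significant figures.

Rate_i ∝ x_i/√M_i (Graham's law weighted by mole fraction), so the effusate composition follows n_i/√M_i.
Mole fraction of Ar in the effusate = (n_Ar/√M_Ar) / (n_Ar/√M_Ar + n_C₂H₂/√M_C₂H₂)
= (2.43/√39.95) / (2.43/√39.95 + 1.21/√26.04) = 0.3845/(0.3845 + 0.2371) = 0.619.

0.619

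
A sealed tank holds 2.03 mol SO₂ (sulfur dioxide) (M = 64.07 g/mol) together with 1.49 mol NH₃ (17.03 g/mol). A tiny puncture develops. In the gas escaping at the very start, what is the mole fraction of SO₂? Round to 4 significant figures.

0.4126

Each component's effusion rate ∝ (its partial pressure)·(1/√M) ∝ n_i/√M_i.
Mole fraction of SO₂ in the effusate = (n_SO₂/√M_SO₂) / (n_SO₂/√M_SO₂ + n_NH₃/√M_NH₃)
= (2.03/√64.07) / (2.03/√64.07 + 1.49/√17.03) = 0.2536/(0.2536 + 0.3611) = 0.4126.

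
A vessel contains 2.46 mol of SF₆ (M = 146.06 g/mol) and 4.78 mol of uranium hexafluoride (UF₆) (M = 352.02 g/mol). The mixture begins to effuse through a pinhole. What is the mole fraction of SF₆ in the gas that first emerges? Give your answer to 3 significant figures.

0.444

Each component's effusion rate ∝ (its partial pressure)·(1/√M) ∝ n_i/√M_i.
x_SF₆(eff) = (n_SF₆/√M_SF₆) / (n_SF₆/√M_SF₆ + n_UF₆/√M_UF₆)
= (2.46/√146.06) / (2.46/√146.06 + 4.78/√352.02) = 0.2035/(0.2035 + 0.2548) = 0.444.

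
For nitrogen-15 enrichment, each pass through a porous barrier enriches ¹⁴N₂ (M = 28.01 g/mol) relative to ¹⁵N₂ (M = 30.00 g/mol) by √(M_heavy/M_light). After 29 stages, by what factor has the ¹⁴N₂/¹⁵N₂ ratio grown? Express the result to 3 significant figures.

The single-stage factor is √(M_heavy/M_light), so 29 stages give [√(30.00/28.01)]^29 = (30.00/28.01)^(29/2).
= 1.07105^(29/2) = 2.71.

2.71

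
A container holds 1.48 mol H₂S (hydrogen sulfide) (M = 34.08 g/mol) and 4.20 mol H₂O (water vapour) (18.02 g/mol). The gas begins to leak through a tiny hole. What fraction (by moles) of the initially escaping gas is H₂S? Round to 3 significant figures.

0.204

Each component's effusion rate ∝ (its partial pressure)·(1/√M) ∝ n_i/√M_i.
Mole fraction of H₂S in the effusate = (n_H₂S/√M_H₂S) / (n_H₂S/√M_H₂S + n_H₂O/√M_H₂O)
= (1.48/√34.08) / (1.48/√34.08 + 4.20/√18.02) = 0.2535/(0.2535 + 0.9894) = 0.204.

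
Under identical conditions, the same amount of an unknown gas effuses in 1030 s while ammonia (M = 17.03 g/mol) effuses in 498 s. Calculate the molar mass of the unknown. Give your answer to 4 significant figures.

72.85 g/mol

Using Graham's law: t_X/t_NH₃ = √(M_X/M_NH₃).
1030/498 = 2.068 = √(M_X/17.03)
M_X = 17.03 × 2.068² = 17.03 × 4.278 = 72.85 g/mol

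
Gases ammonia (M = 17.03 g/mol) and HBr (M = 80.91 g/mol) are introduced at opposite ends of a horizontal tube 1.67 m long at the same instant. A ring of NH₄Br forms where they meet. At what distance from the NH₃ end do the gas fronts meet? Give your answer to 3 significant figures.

In equal time, each gas travels a distance ∝ its rate ∝ 1/√M, so d_NH₃/d_HBr = √(M_HBr/M_NH₃) = √(80.91/17.03) = 2.180.
With d_NH₃ + d_HBr = 1.67 m, d_HBr = 1.67/(1 + 2.180) = 0.5252 m.
d_NH₃ = 1.67 − 0.5252 = 1.14 m.

1.14 m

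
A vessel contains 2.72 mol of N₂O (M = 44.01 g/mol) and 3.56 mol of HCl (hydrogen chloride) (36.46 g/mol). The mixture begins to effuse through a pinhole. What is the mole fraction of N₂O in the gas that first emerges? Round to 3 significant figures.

The effusion rate of species i is ∝ p_i/√M_i ∝ n_i/√M_i.
x_N₂O(eff) = (n_N₂O/√M_N₂O) / (n_N₂O/√M_N₂O + n_HCl/√M_HCl)
= (2.72/√44.01) / (2.72/√44.01 + 3.56/√36.46) = 0.4100/(0.4100 + 0.5896) = 0.410.

0.410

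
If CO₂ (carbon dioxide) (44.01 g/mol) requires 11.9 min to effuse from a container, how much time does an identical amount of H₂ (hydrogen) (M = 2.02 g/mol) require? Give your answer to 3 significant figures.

2.55 min

Graham's law gives t_H₂/t_CO₂ = √(M_H₂/M_CO₂) = √(2.02/44.01) = √0.04590 = 0.2142.
So the time for H₂ is 11.9 × 0.2142 = 2.55 min.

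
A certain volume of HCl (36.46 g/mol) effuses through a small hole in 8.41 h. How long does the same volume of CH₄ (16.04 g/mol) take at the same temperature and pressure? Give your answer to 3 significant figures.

5.58 h

Since effusion rate ∝ 1/√M, t_CH₄/t_HCl = √(M_CH₄/M_HCl) = √(16.04/36.46) = √0.4399 = 0.6633.
So the time for CH₄ is 8.41 × 0.6633 = 5.58 h.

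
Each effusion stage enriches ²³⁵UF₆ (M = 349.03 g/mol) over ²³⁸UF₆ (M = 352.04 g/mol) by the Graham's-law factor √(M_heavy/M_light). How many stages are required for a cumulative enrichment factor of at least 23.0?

731

Per stage α = (352.04/349.03)^(1/2) = 1.00862^0.5, giving ln α = 0.004293.
Need α^N ≥ 23.0 ⇒ N ≥ ln(23.0) / ln α = 3.135 / 0.004293 = 730.29.
Minimum whole number of stages: N = 731.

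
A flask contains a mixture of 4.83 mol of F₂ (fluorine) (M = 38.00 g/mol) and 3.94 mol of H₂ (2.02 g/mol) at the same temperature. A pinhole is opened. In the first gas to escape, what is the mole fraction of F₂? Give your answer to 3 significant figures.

0.220

Effusion rate of each component ∝ n_i/√M_i (partial pressure × 1/√M).
x_F₂(eff) = (n_F₂/√M_F₂) / (n_F₂/√M_F₂ + n_H₂/√M_H₂)
= (4.83/√38.00) / (4.83/√38.00 + 3.94/√2.02) = 0.7835/(0.7835 + 2.772) = 0.220.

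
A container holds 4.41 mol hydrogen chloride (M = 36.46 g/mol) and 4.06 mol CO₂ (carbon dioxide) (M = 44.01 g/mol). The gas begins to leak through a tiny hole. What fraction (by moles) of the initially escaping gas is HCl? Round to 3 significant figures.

0.544

Each component's effusion rate ∝ (its partial pressure)·(1/√M) ∝ n_i/√M_i.
So x_HCl in the escaping gas = (n_HCl/√M_HCl) / Σ(n_i/√M_i)
= (4.41/√36.46) / (4.41/√36.46 + 4.06/√44.01) = 0.7303/(0.7303 + 0.6120) = 0.544.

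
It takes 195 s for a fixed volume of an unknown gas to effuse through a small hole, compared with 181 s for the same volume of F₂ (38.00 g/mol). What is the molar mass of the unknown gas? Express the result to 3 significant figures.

Graham's law gives t_X/t_F₂ = √(M_X/M_F₂).
195/181 = 1.077 = √(M_X/38.00)
M_X = 38.00 × 1.077² = 38.00 × 1.161 = 44.1 g/mol

44.1 g/mol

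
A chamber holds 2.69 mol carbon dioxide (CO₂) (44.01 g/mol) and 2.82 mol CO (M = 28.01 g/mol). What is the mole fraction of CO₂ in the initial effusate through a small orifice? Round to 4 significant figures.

Effusion rate of each component ∝ n_i/√M_i (partial pressure × 1/√M).
So x_CO₂ in the escaping gas = (n_CO₂/√M_CO₂) / Σ(n_i/√M_i)
= (2.69/√44.01) / (2.69/√44.01 + 2.82/√28.01) = 0.4055/(0.4055 + 0.5328) = 0.4321.

0.4321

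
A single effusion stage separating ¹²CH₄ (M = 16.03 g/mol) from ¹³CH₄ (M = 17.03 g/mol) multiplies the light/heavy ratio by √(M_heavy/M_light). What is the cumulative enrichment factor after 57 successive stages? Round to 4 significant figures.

After 57 stages the ratio has grown by (√(17.03/16.03))^57 = (17.03/16.03)^(57/2).
= 1.06238^(57/2) = 5.611.

5.611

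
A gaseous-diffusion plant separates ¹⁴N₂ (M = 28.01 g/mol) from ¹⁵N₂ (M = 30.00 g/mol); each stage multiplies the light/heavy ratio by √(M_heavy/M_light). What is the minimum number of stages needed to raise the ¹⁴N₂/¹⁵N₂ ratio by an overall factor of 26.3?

96

With α = √(30.00/28.01) per stage, ln α = ½ ln(1.07105) = 0.03432.
Need α^N ≥ 26.3 ⇒ N ≥ ln(26.3) / ln α = 3.270 / 0.03432 = 95.27.
Rounding up, N = 96 stages.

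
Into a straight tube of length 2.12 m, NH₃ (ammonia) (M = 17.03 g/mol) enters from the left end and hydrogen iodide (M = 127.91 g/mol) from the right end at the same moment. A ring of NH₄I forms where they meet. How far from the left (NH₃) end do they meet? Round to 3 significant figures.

In equal time, each gas travels a distance ∝ its rate ∝ 1/√M, so d_NH₃/d_HI = √(M_HI/M_NH₃) = √(127.91/17.03) = 2.741.
With d_NH₃ + d_HI = 2.12 m, d_HI = 2.12/(1 + 2.741) = 0.5668 m.
d_NH₃ = 2.12 − 0.5668 = 1.55 m.

1.55 m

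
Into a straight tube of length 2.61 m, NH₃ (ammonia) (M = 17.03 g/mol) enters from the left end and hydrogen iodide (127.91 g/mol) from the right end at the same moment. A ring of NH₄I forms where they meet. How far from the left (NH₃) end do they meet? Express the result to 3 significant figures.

1.91 m

In equal time, each gas travels a distance ∝ its rate ∝ 1/√M, so d_NH₃/d_HI = √(M_HI/M_NH₃) = √(127.91/17.03) = 2.741.
With d_NH₃ + d_HI = 2.61 m, d_HI = 2.61/(1 + 2.741) = 0.6977 m.
d_NH₃ = 2.61 − 0.6977 = 1.91 m.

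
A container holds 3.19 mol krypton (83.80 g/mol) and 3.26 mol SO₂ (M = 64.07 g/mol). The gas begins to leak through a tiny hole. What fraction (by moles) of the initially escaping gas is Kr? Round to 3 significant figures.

0.461

The effusion rate of species i is ∝ p_i/√M_i ∝ n_i/√M_i.
x_Kr(eff) = (n_Kr/√M_Kr) / (n_Kr/√M_Kr + n_SO₂/√M_SO₂)
= (3.19/√83.80) / (3.19/√83.80 + 3.26/√64.07) = 0.3485/(0.3485 + 0.4073) = 0.461.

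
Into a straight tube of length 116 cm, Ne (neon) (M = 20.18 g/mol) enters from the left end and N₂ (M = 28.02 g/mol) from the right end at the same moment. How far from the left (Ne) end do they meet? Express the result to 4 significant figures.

62.75 cm

Graham's law gives d_Ne/d_N₂ = rate_Ne/rate_N₂ = √(M_N₂/M_Ne) = √(28.02/20.18) = 1.178.
With d_Ne + d_N₂ = 116 cm, d_N₂ = 116/(1 + 1.178) = 53.25 cm.
d_Ne = 116 − 53.25 = 62.75 cm.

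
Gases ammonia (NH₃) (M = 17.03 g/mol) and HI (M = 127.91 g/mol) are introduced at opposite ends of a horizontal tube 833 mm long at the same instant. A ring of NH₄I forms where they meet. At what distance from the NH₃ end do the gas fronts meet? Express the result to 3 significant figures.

610 mm

In equal time, each gas travels a distance ∝ its rate ∝ 1/√M, so d_NH₃/d_HI = √(M_HI/M_NH₃) = √(127.91/17.03) = 2.741.
With d_NH₃ + d_HI = 833 mm, d_HI = 833/(1 + 2.741) = 222.7 mm.
d_NH₃ = 833 − 222.7 = 610 mm.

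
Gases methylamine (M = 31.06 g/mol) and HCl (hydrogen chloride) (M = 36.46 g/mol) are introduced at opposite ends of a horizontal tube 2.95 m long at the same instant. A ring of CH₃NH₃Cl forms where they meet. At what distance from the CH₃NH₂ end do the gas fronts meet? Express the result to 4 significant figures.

Distances travelled in equal time are proportional to diffusion rates, so d_CH₃NH₂/d_HCl = √(M_HCl/M_CH₃NH₂) = √(36.46/31.06) = 1.083.
With d_CH₃NH₂ + d_HCl = 2.95 m, d_HCl = 2.95/(1 + 1.083) = 1.416 m.
d_CH₃NH₂ = 2.95 − 1.416 = 1.534 m.

1.534 m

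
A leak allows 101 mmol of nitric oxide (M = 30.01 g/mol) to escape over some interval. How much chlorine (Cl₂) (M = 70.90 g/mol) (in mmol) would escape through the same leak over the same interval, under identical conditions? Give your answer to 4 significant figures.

From Graham's law, rate_Cl₂/rate_NO = √(M_NO/M_Cl₂) = √(30.01/70.90) = √0.4233 = 0.6506.
So the amount for Cl₂ is 101 × 0.6506 = 65.71 mmol.

65.71 mmol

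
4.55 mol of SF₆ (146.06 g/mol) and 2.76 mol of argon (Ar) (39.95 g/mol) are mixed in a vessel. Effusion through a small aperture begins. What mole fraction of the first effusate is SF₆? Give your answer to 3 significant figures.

The effusion rate of species i is ∝ p_i/√M_i ∝ n_i/√M_i.
Mole fraction of SF₆ in the effusate = (n_SF₆/√M_SF₆) / (n_SF₆/√M_SF₆ + n_Ar/√M_Ar)
= (4.55/√146.06) / (4.55/√146.06 + 2.76/√39.95) = 0.3765/(0.3765 + 0.4367) = 0.463.

0.463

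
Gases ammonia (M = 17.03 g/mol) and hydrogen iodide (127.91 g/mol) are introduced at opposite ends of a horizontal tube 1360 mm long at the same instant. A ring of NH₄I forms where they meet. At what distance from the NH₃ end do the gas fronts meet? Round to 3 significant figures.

996 mm

In equal time, each gas travels a distance ∝ its rate ∝ 1/√M, so d_NH₃/d_HI = √(M_HI/M_NH₃) = √(127.91/17.03) = 2.741.
With d_NH₃ + d_HI = 1360 mm, d_HI = 1360/(1 + 2.741) = 363.6 mm.
d_NH₃ = 1360 − 363.6 = 996 mm.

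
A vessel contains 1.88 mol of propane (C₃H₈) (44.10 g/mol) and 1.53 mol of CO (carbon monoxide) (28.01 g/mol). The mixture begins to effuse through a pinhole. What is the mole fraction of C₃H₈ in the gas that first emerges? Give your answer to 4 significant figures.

The effusion rate of species i is ∝ p_i/√M_i ∝ n_i/√M_i.
x_C₃H₈(eff) = (n_C₃H₈/√M_C₃H₈) / (n_C₃H₈/√M_C₃H₈ + n_CO/√M_CO)
= (1.88/√44.10) / (1.88/√44.10 + 1.53/√28.01) = 0.2831/(0.2831 + 0.2891) = 0.4948.

0.4948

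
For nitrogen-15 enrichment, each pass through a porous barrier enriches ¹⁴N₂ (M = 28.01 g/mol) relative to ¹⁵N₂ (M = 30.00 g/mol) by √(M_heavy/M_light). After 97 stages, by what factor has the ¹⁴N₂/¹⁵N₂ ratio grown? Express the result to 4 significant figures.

27.91

Overall factor = α^97 with α = √(30.00/28.01), i.e. (30.00/28.01)^(97/2).
= 1.07105^(97/2) = 27.91.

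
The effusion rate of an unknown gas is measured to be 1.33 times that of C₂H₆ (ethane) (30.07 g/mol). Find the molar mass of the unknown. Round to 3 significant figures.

Using Graham's law: rate_X/rate_C₂H₆ = √(M_C₂H₆/M_X).
1.33 = √(30.07/M_X)
M_X = 30.07 / 1.33² = 30.07 / 1.769 = 17.0 g/mol

17.0 g/mol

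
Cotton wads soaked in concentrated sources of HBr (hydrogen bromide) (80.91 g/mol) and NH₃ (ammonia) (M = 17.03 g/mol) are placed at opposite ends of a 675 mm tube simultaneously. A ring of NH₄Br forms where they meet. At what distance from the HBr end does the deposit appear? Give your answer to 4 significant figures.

In equal time, each gas travels a distance ∝ its rate ∝ 1/√M, so d_HBr/d_NH₃ = √(M_NH₃/M_HBr) = √(17.03/80.91) = 0.4588.
With d_HBr + d_NH₃ = 675 mm, d_NH₃ = 675/(1 + 0.4588) = 462.7 mm.
d_HBr = 675 − 462.7 = 212.3 mm.

212.3 mm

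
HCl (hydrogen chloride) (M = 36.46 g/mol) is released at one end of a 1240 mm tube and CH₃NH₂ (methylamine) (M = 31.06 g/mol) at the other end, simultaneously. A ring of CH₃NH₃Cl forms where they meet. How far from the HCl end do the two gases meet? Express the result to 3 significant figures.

In equal time, each gas travels a distance ∝ its rate ∝ 1/√M, so d_HCl/d_CH₃NH₂ = √(M_CH₃NH₂/M_HCl) = √(31.06/36.46) = 0.9230.
With d_HCl + d_CH₃NH₂ = 1240 mm, d_CH₃NH₂ = 1240/(1 + 0.9230) = 644.8 mm.
d_HCl = 1240 − 644.8 = 595 mm.

595 mm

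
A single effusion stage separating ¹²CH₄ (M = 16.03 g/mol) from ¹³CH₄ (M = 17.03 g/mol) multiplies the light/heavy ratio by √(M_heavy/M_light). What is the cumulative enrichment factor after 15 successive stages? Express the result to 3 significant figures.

1.57

The single-stage factor is √(M_heavy/M_light), so 15 stages give [√(17.03/16.03)]^15 = (17.03/16.03)^(15/2).
= 1.06238^(15/2) = 1.57.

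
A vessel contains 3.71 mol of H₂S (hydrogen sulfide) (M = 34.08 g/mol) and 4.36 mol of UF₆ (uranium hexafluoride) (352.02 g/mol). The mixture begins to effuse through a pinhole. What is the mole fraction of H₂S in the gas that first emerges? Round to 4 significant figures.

The effusion rate of species i is ∝ p_i/√M_i ∝ n_i/√M_i.
Mole fraction of H₂S in the effusate = (n_H₂S/√M_H₂S) / (n_H₂S/√M_H₂S + n_UF₆/√M_UF₆)
= (3.71/√34.08) / (3.71/√34.08 + 4.36/√352.02) = 0.6355/(0.6355 + 0.2324) = 0.7322.

0.7322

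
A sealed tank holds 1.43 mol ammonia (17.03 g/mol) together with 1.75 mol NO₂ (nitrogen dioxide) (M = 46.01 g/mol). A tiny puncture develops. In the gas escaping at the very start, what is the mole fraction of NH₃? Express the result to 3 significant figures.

Each component's effusion rate ∝ (its partial pressure)·(1/√M) ∝ n_i/√M_i.
Mole fraction of NH₃ in the effusate = (n_NH₃/√M_NH₃) / (n_NH₃/√M_NH₃ + n_NO₂/√M_NO₂)
= (1.43/√17.03) / (1.43/√17.03 + 1.75/√46.01) = 0.3465/(0.3465 + 0.2580) = 0.573.

0.573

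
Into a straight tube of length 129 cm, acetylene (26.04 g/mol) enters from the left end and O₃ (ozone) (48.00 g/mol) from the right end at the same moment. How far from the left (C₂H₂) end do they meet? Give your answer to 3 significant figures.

74.3 cm

Graham's law gives d_C₂H₂/d_O₃ = rate_C₂H₂/rate_O₃ = √(M_O₃/M_C₂H₂) = √(48.00/26.04) = 1.358.
With d_C₂H₂ + d_O₃ = 129 cm, d_O₃ = 129/(1 + 1.358) = 54.71 cm.
d_C₂H₂ = 129 − 54.71 = 74.3 cm.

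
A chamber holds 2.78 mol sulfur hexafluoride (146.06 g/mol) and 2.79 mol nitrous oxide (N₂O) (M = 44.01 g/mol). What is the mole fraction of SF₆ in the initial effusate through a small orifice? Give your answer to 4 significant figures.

The effusion rate of species i is ∝ p_i/√M_i ∝ n_i/√M_i.
So x_SF₆ in the escaping gas = (n_SF₆/√M_SF₆) / Σ(n_i/√M_i)
= (2.78/√146.06) / (2.78/√146.06 + 2.79/√44.01) = 0.2300/(0.2300 + 0.4206) = 0.3536.

0.3536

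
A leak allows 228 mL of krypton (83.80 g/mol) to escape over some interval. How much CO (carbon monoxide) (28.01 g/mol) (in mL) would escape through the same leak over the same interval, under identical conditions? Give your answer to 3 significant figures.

By Graham's law, rate_CO/rate_Kr = √(M_Kr/M_CO) = √(83.80/28.01) = √2.992 = 1.730.
So the volume for CO is 228 × 1.730 = 394 mL.

394 mL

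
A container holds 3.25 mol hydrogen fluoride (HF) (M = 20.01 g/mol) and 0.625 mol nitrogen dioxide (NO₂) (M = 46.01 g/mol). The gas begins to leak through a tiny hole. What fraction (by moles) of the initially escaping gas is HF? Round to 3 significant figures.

Each component's effusion rate ∝ (its partial pressure)·(1/√M) ∝ n_i/√M_i.
So x_HF in the escaping gas = (n_HF/√M_HF) / Σ(n_i/√M_i)
= (3.25/√20.01) / (3.25/√20.01 + 0.625/√46.01) = 0.7265/(0.7265 + 0.09214) = 0.887.

0.887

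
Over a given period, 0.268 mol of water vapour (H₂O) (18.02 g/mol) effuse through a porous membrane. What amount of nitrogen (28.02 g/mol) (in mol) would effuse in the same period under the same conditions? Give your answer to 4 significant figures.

Since effusion rate ∝ 1/√M, rate_N₂/rate_H₂O = √(M_H₂O/M_N₂) = √(18.02/28.02) = √0.6431 = 0.8019.
So the amount for N₂ is 0.268 × 0.8019 = 0.2149 mol.

0.2149 mol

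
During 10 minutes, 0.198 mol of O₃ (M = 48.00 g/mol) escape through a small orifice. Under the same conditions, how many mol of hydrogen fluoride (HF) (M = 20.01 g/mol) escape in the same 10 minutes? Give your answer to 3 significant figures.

0.307 mol

From Graham's law, rate_HF/rate_O₃ = √(M_O₃/M_HF) = √(48.00/20.01) = √2.399 = 1.549.
So the amount for HF is 0.198 × 1.549 = 0.307 mol.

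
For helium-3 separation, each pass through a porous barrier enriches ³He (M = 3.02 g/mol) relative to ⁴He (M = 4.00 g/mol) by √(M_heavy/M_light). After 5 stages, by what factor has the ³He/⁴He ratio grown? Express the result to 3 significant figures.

Each stage multiplies the ratio by α = √(4.00/3.02), so after 5 stages the overall factor is α^5 = (4.00/3.02)^(5/2).
= 1.32450^(5/2) = 2.02.

2.02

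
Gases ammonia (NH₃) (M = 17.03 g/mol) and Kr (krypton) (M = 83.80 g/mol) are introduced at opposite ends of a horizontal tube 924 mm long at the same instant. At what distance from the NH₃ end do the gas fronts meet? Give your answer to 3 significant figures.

637 mm

In equal time, each gas travels a distance ∝ its rate ∝ 1/√M, so d_NH₃/d_Kr = √(M_Kr/M_NH₃) = √(83.80/17.03) = 2.218.
With d_NH₃ + d_Kr = 924 mm, d_Kr = 924/(1 + 2.218) = 287.1 mm.
d_NH₃ = 924 − 287.1 = 637 mm.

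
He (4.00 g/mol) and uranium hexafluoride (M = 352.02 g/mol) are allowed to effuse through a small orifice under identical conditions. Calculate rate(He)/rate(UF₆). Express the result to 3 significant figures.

9.38

By Graham's law, rate_He/rate_UF₆ = √(M_UF₆/M_He) = √(352.02/4.00) = √88.00 = 9.38.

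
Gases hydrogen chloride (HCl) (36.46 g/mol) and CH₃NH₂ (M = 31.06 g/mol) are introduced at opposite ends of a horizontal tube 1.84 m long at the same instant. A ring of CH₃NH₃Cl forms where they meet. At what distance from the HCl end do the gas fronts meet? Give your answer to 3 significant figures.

0.883 m

The fronts meet when d_HCl + d_CH₃NH₂ = L with d_HCl/d_CH₃NH₂ = √(M_CH₃NH₂/M_HCl) (Graham's law). Here √(M_CH₃NH₂/M_HCl) = √(31.06/36.46) = 0.9230.
With d_HCl + d_CH₃NH₂ = 1.84 m, d_CH₃NH₂ = 1.84/(1 + 0.9230) = 0.9568 m.
d_HCl = 1.84 − 0.9568 = 0.883 m.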